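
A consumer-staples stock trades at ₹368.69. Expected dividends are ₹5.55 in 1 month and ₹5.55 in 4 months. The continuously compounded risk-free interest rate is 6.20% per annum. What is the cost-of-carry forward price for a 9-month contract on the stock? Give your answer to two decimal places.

PV(dividends) I = 5.55·e^(−0.0620·1/12) + 5.55·e^(−0.0620·4/12)
I = 5.5214 + 5.4365 = 10.9579
F = (S − I)·e^(rT) = (368.69 − 10.9579) · e^(0.0620·9/12)
= 357.7321 · e^0.046500 = 357.7321 × 1.047598 = ₹374.76

₹374.76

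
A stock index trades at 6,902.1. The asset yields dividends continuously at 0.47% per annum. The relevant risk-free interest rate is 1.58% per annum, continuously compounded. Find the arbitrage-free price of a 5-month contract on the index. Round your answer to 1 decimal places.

F = S·e^((r − q)T) = 6902.1 · e^((0.0158 − 0.0047) × 5/12)
= 6902.1 · e^0.004625 = 6902.1 × 1.004636
F = 6,934.1

6,934.1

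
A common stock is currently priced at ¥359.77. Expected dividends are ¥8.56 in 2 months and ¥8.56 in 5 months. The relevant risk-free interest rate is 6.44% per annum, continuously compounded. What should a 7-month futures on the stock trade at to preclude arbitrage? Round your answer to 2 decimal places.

PV(dividends) I = 8.56·e^(−0.0644·2/12) + 8.56·e^(−0.0644·5/12)
I = 8.4686 + 8.3334 = 16.8020
F = (S − I)·e^(rT) = (359.77 − 16.8020) · e^(0.0644·7/12)
= 342.9680 · e^0.037567 = 342.9680 × 1.038282 = ¥356.10

¥356.10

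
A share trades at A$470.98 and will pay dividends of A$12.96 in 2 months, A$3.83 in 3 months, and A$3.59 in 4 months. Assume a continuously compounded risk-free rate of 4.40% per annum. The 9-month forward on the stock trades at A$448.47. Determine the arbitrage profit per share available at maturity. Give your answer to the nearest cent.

PV(dividends) I = 12.96·e^(−0.0440·2/12) + 3.83·e^(−0.0440·3/12) + 3.59·e^(−0.0440·4/12) = 20.1911
Fair forward F* = (S − I)·e^(rT) = (470.98 − 20.1911)·e^0.033000 = 450.7889 × 1.033551 = 465.9133
Market A$448.47 < fair 465.9133: forward underpriced → reverse cash-and-carry (short the stock, invest proceeds at r, pay the dividends, go long the forward).
Profit at T = |F_mkt − F*| = |448.47 − 465.9133| = A$17.44 per share

A$17.44 per share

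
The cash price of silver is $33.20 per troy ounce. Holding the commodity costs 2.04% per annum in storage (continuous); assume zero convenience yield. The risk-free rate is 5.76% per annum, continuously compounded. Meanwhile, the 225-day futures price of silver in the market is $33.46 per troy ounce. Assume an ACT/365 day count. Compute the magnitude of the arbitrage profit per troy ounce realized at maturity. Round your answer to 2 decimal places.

$1.38 per troy ounce

Fair futures: F* = S·e^(carry·T), with carry = (r + u) = 0.0576 + 0.0204 = 0.0780
F* = 33.20 · e^(0.0780 × 225/365) = 33.20 · e^0.048082 = 33.20 × 1.049257 = $34.8353
Market $33.46 < fair $34.8353: forward underpriced → reverse cash-and-carry (short spot, go long the forward).
At maturity, profit = |F_mkt − F*| = |33.46 − 34.8353| = $1.38 per troy ounce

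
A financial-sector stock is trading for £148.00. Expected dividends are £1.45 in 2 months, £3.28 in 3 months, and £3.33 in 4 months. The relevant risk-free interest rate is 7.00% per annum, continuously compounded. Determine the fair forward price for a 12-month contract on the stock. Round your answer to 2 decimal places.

PV(dividends) I = 1.45·e^(−0.0700·2/12) + 3.28·e^(−0.0700·3/12) + 3.33·e^(−0.0700·4/12)
I = 1.4332 + 3.2231 + 3.2532 = 7.9095
F = (S − I)·e^(rT) = (148.00 − 7.9095) · e^(0.0700·12/12)
= 140.0905 · e^0.070000 = 140.0905 × 1.072508 = £150.25

£150.25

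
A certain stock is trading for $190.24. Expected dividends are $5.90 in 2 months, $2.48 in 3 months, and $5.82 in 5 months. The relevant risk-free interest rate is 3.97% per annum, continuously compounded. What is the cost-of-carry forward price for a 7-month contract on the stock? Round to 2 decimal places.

$180.33

PV(dividends) I = 5.90·e^(−0.0397·2/12) + 2.48·e^(−0.0397·3/12) + 5.82·e^(−0.0397·5/12)
I = 5.8611 + 2.4555 + 5.7245 = 14.0411
F = (S − I)·e^(rT) = (190.24 − 14.0411) · e^(0.0397·7/12)
= 176.1989 · e^0.023158 = 176.1989 × 1.023428 = $180.33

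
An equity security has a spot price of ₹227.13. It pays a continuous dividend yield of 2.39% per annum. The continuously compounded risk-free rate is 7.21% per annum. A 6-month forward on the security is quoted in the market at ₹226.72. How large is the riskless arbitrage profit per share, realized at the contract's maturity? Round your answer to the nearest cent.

₹5.95 per share

Fair forward: F* = S·e^(carry·T), with carry = (r − q) = 0.0721 − 0.0239 = 0.0482
F* = 227.13 · e^(0.0482 × 6/12) = 227.13 · e^0.024100 = 227.13 × 1.024393 = ₹232.6704
Market ₹226.72 < fair ₹232.6704: forward underpriced → reverse cash-and-carry (short spot, go long the forward).
At maturity, profit = |F_mkt − F*| = |226.72 − 232.6704| = ₹5.95 per share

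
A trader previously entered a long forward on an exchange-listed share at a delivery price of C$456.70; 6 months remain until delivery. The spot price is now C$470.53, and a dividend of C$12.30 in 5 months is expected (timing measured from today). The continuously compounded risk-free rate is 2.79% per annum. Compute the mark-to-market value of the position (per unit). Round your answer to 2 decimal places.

C$8.00

PV(remaining dividends) I = 12.30·e^(−0.0279·5/12) = 12.1578
Current forward F = (S − I)·e^(rT) = (470.53 − 12.1578)·e^(0.0279·6/12) = 458.3722 × 1.014048 = 464.8114
Value (long) = (F − K)·e^(−rT) = (464.8114 − 456.70) × 0.986147 = 7.9990
Value = C$8.00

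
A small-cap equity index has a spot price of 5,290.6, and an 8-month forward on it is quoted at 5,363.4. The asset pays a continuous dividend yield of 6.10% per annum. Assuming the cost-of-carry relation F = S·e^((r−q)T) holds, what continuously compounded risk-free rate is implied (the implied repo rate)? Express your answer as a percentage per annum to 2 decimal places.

From F = S·e^((r−q)T): (r − q) = ln(F/S)/T
ln(5363.4/5290.6) = ln(1.013760) = 0.013666
(r − q) = 0.013666 / (8/12) = 0.020499
r = ln(F/S)/T + q = 0.020499 + 0.0610 = 0.081499
r = 8.15%

8.15%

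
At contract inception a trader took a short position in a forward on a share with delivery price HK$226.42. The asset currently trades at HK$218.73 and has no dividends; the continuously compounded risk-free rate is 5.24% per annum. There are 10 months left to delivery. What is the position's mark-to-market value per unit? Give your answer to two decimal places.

-HK$1.98

Current fair forward for the remaining 10 months: F = S·e^(r·T), r = 0.0524
F = 218.73 · e^(0.0524 × 10/12) = 218.73 × 1.044634 = 228.4928
Value of long forward = (F − K)·e^(−rT) = (228.4928 − 226.42) · e^(−0.0524·10/12)
= 2.0728 × 0.957273 = 1.98
Short position value = −(long value) = -HK$1.98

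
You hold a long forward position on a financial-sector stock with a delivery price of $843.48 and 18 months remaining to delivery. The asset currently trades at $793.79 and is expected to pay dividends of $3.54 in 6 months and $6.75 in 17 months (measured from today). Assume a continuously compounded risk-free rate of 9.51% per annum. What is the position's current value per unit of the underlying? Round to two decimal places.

$53.17

PV(remaining dividends) I = 3.54·e^(−0.0951·6/12) + 6.75·e^(−0.0951·17/12) = 9.2748
Current forward F = (S − I)·e^(rT) = (793.79 − 9.2748)·e^(0.0951·18/12) = 784.5152 × 1.153326 = 904.8018
Value (long) = (F − K)·e^(−rT) = (904.8018 − 843.48) × 0.867057 = 53.1695
Value = $53.17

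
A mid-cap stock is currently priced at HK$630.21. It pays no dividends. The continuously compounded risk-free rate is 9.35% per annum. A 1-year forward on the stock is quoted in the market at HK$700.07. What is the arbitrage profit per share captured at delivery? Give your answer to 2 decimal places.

HK$8.09 per share

Fair forward: F* = S·e^(carry·T), with carry = r = 0.0935
F* = 630.21 · e^(0.0935 × 1) = 630.21 · e^0.093500 = 630.21 × 1.098011 = HK$691.9775
Market HK$700.07 > fair HK$691.9775: forward overpriced → cash-and-carry (buy spot, short the forward).
At maturity, profit = |F_mkt − F*| = |700.07 − 691.9775| = HK$8.09 per share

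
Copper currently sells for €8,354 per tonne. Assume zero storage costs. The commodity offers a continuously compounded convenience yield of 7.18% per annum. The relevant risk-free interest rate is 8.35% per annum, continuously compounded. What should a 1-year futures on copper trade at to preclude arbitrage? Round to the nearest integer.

€8,452 per tonne

Net carry = r + u − y = 0.0835 + 0.0000 − 0.0718 = 0.0117
F = S·e^((r+u−y)T) = 8354 · e^(0.0117 × 12/12) = 8354 · e^0.011700
= 8354 × 1.011769 = €8,452 per tonne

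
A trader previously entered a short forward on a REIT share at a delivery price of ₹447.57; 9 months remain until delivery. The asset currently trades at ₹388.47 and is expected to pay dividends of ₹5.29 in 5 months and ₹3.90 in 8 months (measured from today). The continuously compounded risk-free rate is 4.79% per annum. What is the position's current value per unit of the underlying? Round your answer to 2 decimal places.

₹52.27

PV(remaining dividends) I = 5.29·e^(−0.0479·5/12) + 3.90·e^(−0.0479·8/12) = 8.9629
Current forward F = (S − I)·e^(rT) = (388.47 − 8.9629)·e^(0.0479·9/12) = 379.5071 × 1.036578 = 393.3887
Value (long) = (F − K)·e^(−rT) = (393.3887 − 447.57) × 0.964713 = -52.2694
Short position value = −(long value) = ₹52.27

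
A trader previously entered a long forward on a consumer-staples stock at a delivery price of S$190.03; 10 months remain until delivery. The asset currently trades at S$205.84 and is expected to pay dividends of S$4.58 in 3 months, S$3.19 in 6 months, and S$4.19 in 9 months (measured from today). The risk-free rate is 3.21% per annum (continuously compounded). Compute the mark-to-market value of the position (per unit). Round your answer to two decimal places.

S$9.05

PV(remaining dividends) I = 4.58·e^(−0.0321·3/12) + 3.19·e^(−0.0321·6/12) + 4.19·e^(−0.0321·9/12) = 11.7729
Current forward F = (S − I)·e^(rT) = (205.84 − 11.7729)·e^(0.0321·10/12) = 194.0671 × 1.027111 = 199.3285
Value (long) = (F − K)·e^(−rT) = (199.3285 − 190.03) × 0.973605 = 9.0531
Value = S$9.05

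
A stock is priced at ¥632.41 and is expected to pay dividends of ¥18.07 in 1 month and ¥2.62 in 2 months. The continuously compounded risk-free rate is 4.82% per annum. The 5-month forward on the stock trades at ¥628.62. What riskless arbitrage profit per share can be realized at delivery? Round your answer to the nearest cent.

PV(dividends) I = 18.07·e^(−0.0482·1/12) + 2.62·e^(−0.0482·2/12) = 20.5966
Fair forward F* = (S − I)·e^(rT) = (632.41 − 20.5966)·e^0.020083 = 611.8134 × 1.020286 = 624.2246
Market ¥628.62 > fair 624.2246: forward overpriced → cash-and-carry (borrow at r, buy the stock and collect the dividends, short the forward).
Profit at T = |F_mkt − F*| = |628.62 − 624.2246| = ¥4.40 per share

¥4.40 per share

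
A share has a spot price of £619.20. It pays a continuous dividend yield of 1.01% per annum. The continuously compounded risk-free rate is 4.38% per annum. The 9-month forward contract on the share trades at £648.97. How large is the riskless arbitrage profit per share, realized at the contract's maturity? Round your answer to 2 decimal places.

£13.92 per share

Fair forward: F* = S·e^(carry·T), with carry = (r − q) = 0.0438 − 0.0101 = 0.0337
F* = 619.20 · e^(0.0337 × 9/12) = 619.20 · e^0.025275 = 619.20 × 1.025597 = £635.0497
Market £648.97 > fair £635.0497: forward overpriced → cash-and-carry (buy spot, short the forward).
At maturity, profit = |F_mkt − F*| = |648.97 − 635.0497| = £13.92 per share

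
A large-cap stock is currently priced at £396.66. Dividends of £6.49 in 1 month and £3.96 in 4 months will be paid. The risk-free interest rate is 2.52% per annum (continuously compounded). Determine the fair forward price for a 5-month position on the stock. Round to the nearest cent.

PV(dividends) I = 6.49·e^(−0.0252·1/12) + 3.96·e^(−0.0252·4/12)
I = 6.4764 + 3.9269 = 10.4033
F = (S − I)·e^(rT) = (396.66 − 10.4033) · e^(0.0252·5/12)
= 386.2567 · e^0.010500 = 386.2567 × 1.010555 = £390.33

£390.33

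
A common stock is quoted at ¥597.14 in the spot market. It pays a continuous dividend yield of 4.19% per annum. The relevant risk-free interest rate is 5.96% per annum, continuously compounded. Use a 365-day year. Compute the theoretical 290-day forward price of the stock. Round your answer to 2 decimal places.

¥605.60

F = S·e^((r − q)T) = 597.14 · e^((0.0596 − 0.0419) × 290/365)
= 597.14 · e^0.014063 = 597.14 × 1.014162
F = ¥605.60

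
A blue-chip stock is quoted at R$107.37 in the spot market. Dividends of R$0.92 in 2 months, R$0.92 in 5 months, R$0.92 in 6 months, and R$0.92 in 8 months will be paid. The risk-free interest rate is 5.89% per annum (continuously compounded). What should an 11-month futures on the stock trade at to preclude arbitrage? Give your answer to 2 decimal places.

R$109.54

PV(dividends) I = 0.92·e^(−0.0589·2/12) + 0.92·e^(−0.0589·5/12) + 0.92·e^(−0.0589·6/12) + 0.92·e^(−0.0589·8/12)
I = 0.9110 + 0.8977 + 0.8933 + 0.8846 = 3.5866
F = (S − I)·e^(rT) = (107.37 − 3.5866) · e^(0.0589·11/12)
= 103.7834 · e^0.053992 = 103.7834 × 1.055476 = R$109.54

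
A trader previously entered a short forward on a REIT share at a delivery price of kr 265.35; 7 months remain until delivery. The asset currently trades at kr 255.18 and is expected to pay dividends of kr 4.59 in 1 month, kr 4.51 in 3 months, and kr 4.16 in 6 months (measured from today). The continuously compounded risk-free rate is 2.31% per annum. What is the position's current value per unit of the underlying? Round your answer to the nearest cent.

PV(remaining dividends) I = 4.59·e^(−0.0231·1/12) + 4.51·e^(−0.0231·3/12) + 4.16·e^(−0.0231·6/12) = 13.1774
Current forward F = (S − I)·e^(rT) = (255.18 − 13.1774)·e^(0.0231·7/12) = 242.0026 × 1.013566 = 245.2856
Value (long) = (F − K)·e^(−rT) = (245.2856 − 265.35) × 0.986615 = -19.7958
Short position value = −(long value) = kr 19.80

kr 19.80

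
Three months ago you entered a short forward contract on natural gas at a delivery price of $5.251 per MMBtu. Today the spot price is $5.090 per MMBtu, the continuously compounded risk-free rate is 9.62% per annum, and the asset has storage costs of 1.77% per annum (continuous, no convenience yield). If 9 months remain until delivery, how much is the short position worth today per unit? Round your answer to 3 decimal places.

Current fair forward for the remaining 9 months: F = S·e^((r + u)·T), (r + u) = 0.0962 + 0.0177 = 0.1139
F = 5.090 · e^(0.1139 × 9/12) = 5.090 × 1.089180 = 5.5439
Value of long forward = (F − K)·e^(−rT) = (5.5439 − 5.251) · e^(−0.0962·9/12)
= 0.2929 × 0.930391 = 0.273
Short position value = −(long value) = -$0.273

-$0.273 per MMBtu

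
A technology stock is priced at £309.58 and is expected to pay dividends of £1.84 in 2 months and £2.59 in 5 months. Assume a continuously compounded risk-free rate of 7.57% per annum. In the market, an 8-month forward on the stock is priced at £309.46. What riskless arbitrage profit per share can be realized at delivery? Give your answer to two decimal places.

£11.59 per share

PV(dividends) I = 1.84·e^(−0.0757·2/12) + 2.59·e^(−0.0757·5/12) = 4.3265
Fair forward F* = (S − I)·e^(rT) = (309.58 − 4.3265)·e^0.050467 = 305.2535 × 1.051762 = 321.0540
Market £309.46 < fair 321.0540: forward underpriced → reverse cash-and-carry (short the stock, invest proceeds at r, pay the dividends, go long the forward).
Profit at T = |F_mkt − F*| = |309.46 − 321.0540| = £11.59 per share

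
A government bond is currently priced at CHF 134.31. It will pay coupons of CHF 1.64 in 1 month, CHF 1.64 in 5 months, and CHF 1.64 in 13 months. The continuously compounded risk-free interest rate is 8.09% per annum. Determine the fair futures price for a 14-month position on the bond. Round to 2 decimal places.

PV(coupons) I = 1.64·e^(−0.0809·1/12) + 1.64·e^(−0.0809·5/12) + 1.64·e^(−0.0809·13/12)
I = 1.6290 + 1.5856 + 1.5024 = 4.7170
F = (S − I)·e^(rT) = (134.31 − 4.7170) · e^(0.0809·14/12)
= 129.5930 · e^0.094383 = 129.5930 × 1.098981 = CHF 142.42

CHF 142.42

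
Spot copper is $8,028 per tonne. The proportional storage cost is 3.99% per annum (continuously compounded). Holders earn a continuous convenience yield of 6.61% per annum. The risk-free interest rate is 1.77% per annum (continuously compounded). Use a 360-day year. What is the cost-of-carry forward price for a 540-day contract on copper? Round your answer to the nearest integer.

$7,926 per tonne

Net carry = r + u − y = 0.0177 + 0.0399 − 0.0661 = -0.0085
F = S·e^((r+u−y)T) = 8028 · e^(-0.0085 × 540/360) = 8028 · e^-0.012750
= 8028 × 0.987331 = $7,926 per tonne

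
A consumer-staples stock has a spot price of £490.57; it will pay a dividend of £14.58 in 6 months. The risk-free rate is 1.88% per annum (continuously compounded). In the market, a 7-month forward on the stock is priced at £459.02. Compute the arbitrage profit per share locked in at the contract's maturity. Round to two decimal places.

PV(dividends) I = 14.58·e^(−0.0188·6/12) = 14.4436
Fair forward F* = (S − I)·e^(rT) = (490.57 − 14.4436)·e^0.010967 = 476.1264 × 1.011027 = 481.3766
Market £459.02 < fair 481.3766: forward underpriced → reverse cash-and-carry (short the stock, invest proceeds at r, pay the dividends, go long the forward).
Profit at T = |F_mkt − F*| = |459.02 − 481.3766| = £22.36 per share

£22.36 per share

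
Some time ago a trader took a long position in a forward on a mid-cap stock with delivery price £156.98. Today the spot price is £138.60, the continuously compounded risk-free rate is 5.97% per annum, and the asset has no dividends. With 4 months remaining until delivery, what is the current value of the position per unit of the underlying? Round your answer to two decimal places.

Current fair forward for the remaining 4 months: F = S·e^(r·T), r = 0.0597
F = 138.60 · e^(0.0597 × 4/12) = 138.60 × 1.020099 = 141.3857
Value of long forward = (F − K)·e^(−rT) = (141.3857 − 156.98) · e^(−0.0597·4/12)
= -15.5943 × 0.980297 = -15.29

-£15.29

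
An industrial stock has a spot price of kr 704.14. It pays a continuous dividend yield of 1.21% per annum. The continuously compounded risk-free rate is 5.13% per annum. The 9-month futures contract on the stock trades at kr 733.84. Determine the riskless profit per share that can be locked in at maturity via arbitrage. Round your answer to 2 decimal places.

kr 8.69 per share

Fair futures: F* = S·e^(carry·T), with carry = (r − q) = 0.0513 − 0.0121 = 0.0392
F* = 704.14 · e^(0.0392 × 9/12) = 704.14 · e^0.029400 = 704.14 × 1.029836 = kr 725.1487
Market kr 733.84 > fair kr 725.1487: forward overpriced → cash-and-carry (buy spot, short the forward).
At maturity, profit = |F_mkt − F*| = |733.84 − 725.1487| = kr 8.69 per share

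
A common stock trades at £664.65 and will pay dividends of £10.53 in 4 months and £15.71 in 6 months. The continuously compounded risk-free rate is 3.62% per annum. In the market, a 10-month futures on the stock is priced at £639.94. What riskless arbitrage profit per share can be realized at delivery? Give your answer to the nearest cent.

£18.44 per share

PV(dividends) I = 10.53·e^(−0.0362·4/12) + 15.71·e^(−0.0362·6/12) = 25.8319
Fair futures F* = (S − I)·e^(rT) = (664.65 − 25.8319)·e^0.030167 = 638.8181 × 1.030627 = 658.3832
Market £639.94 < fair 658.3832: forward underpriced → reverse cash-and-carry (short the stock, invest proceeds at r, pay the dividends, go long the forward).
Profit at T = |F_mkt − F*| = |639.94 − 658.3832| = £18.44 per share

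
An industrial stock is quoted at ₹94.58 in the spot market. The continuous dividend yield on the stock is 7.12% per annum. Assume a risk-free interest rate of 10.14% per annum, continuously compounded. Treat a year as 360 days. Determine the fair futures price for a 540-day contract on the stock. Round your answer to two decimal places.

F = S·e^((r − q)T) = 94.58 · e^((0.1014 − 0.0712) × 540/360)
= 94.58 · e^0.045300 = 94.58 × 1.046342
F = ₹98.96

₹98.96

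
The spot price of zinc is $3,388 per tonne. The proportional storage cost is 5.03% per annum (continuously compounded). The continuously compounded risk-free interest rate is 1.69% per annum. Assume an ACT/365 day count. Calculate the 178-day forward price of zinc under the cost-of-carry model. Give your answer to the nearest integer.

$3,501 per tonne

Net carry = r + u − y = 0.0169 + 0.0503 − 0.0000 = 0.0672
F = S·e^((r+u−y)T) = 3388 · e^(0.0672 × 178/365) = 3388 · e^0.032772
= 3388 × 1.033315 = $3,501 per tonne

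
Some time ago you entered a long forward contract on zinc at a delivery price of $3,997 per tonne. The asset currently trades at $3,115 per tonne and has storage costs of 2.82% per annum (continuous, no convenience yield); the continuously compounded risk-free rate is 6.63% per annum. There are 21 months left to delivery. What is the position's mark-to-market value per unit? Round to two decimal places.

-$286.56 per tonne

Current fair forward for the remaining 21 months: F = S·e^((r + u)·T), (r + u) = 0.0663 + 0.0282 = 0.0945
F = 3115 · e^(0.0945 × 21/12) = 3115 × 1.17983547 = 3675.1875
Value of long forward = (F − K)·e^(−rT) = (3675.1875 − 3997) · e^(−0.0663·21/12)
= -321.8125 × 0.89045296 = -286.56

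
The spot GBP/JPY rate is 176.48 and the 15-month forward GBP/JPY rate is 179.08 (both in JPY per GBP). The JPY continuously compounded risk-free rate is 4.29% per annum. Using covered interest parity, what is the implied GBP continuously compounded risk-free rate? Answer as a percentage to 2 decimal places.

F = S·e^((r_JPY − r_GBP)T) ⇒ r_GBP = r_JPY − ln(F/S)/T
ln(179.08/176.48) = 0.014625; /(15/12) = 0.011700
r_GBP = 0.0429 − 0.011700 = 0.031200
r_GBP = 3.12%

3.12%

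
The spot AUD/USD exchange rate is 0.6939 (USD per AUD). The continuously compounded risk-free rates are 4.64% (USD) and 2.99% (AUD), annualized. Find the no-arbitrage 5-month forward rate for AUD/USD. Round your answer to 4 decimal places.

F = S·e^((r_USD − r_AUD)T) = 0.6939 · e^((0.0464 − 0.0299) × 5/12)
= 0.6939 · e^0.006875 = 0.6939 × 1.006899
F = 0.6987 USD per AUD

0.6987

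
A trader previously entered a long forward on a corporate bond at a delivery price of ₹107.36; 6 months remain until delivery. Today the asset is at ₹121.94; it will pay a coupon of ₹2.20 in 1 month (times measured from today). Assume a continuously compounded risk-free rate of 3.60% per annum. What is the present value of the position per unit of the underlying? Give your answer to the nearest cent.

₹14.30

PV(remaining coupons) I = 2.20·e^(−0.0360·1/12) = 2.1934
Current forward F = (S − I)·e^(rT) = (121.94 − 2.1934)·e^(0.0360·6/12) = 119.7466 × 1.018163 = 121.9216
Value (long) = (F − K)·e^(−rT) = (121.9216 − 107.36) × 0.982161 = 14.3018
Value = ₹14.30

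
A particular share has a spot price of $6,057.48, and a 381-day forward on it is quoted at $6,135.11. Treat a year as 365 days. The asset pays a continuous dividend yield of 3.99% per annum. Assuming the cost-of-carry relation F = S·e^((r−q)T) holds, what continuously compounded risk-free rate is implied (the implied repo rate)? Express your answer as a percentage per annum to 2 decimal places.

From F = S·e^((r−q)T): (r − q) = ln(F/S)/T
ln(6135.11/6057.48) = ln(1.012816) = 0.012735
(r − q) = 0.012735 / (381/365) = 0.012200
r = ln(F/S)/T + q = 0.012200 + 0.0399 = 0.052100
r = 5.21%

5.21%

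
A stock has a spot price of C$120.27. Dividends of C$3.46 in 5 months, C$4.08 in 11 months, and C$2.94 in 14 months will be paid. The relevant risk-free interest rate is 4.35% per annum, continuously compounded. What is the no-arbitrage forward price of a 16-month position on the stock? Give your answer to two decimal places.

C$116.74

PV(dividends) I = 3.46·e^(−0.0435·5/12) + 4.08·e^(−0.0435·11/12) + 2.94·e^(−0.0435·14/12)
I = 3.3979 + 3.9205 + 2.7945 = 10.1129
F = (S − I)·e^(rT) = (120.27 − 10.1129) · e^(0.0435·16/12)
= 110.1571 · e^0.058000 = 110.1571 × 1.059715 = C$116.74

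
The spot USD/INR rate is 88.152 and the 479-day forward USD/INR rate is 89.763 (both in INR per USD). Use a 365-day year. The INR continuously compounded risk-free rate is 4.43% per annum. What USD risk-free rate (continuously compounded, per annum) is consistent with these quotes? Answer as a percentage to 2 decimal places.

3.05%

F = S·e^((r_INR − r_USD)T) ⇒ r_USD = r_INR − ln(F/S)/T
ln(89.763/88.152) = 0.018110; /(479/365) = 0.013800
r_USD = 0.0443 − 0.013800 = 0.030500
r_USD = 3.05%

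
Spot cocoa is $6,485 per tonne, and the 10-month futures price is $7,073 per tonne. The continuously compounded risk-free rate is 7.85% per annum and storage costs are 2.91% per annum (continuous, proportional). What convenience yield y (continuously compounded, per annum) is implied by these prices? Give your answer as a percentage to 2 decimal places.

F = S·e^((r+u−y)T) ⇒ (r+u−y) = ln(F/S)/T
ln(7073/6485) = 0.086793; /T ⇒ 0.104152
y = r + u − ln(F/S)/T = 0.0785 + 0.0291 − 0.104152 = 0.003448
y = 0.34%

0.34%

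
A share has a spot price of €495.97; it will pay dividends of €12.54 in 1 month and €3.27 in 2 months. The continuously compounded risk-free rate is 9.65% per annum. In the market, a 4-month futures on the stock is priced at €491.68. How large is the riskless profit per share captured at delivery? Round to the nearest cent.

€4.33 per share

PV(dividends) I = 12.54·e^(−0.0965·1/12) + 3.27·e^(−0.0965·2/12) = 15.6574
Fair futures F* = (S − I)·e^(rT) = (495.97 − 15.6574)·e^0.032167 = 480.3126 × 1.032690 = 496.0140
Market €491.68 < fair 496.0140: forward underpriced → reverse cash-and-carry (short the stock, invest proceeds at r, pay the dividends, go long the forward).
Profit at T = |F_mkt − F*| = |491.68 − 496.0140| = €4.33 per share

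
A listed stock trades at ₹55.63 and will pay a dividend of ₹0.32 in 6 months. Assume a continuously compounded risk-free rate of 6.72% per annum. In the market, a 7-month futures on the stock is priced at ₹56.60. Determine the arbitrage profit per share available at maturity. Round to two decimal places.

₹0.93 per share

PV(dividends) I = 0.32·e^(−0.0672·6/12) = 0.3094
Fair futures F* = (S − I)·e^(rT) = (55.63 − 0.3094)·e^0.039200 = 55.3206 × 1.039978 = 57.5322
Market ₹56.60 < fair 57.5322: forward underpriced → reverse cash-and-carry (short the stock, invest proceeds at r, pay the dividends, go long the forward).
Profit at T = |F_mkt − F*| = |56.60 − 57.5322| = ₹0.93 per share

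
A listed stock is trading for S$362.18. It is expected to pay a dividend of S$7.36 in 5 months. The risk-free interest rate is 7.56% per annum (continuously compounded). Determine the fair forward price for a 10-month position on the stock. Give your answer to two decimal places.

S$378.14

PV(dividends) I = 7.36·e^(−0.0756·5/12)
I = 7.1318
F = (S − I)·e^(rT) = (362.18 − 7.1318) · e^(0.0756·10/12)
= 355.0482 · e^0.063000 = 355.0482 × 1.065027 = S$378.14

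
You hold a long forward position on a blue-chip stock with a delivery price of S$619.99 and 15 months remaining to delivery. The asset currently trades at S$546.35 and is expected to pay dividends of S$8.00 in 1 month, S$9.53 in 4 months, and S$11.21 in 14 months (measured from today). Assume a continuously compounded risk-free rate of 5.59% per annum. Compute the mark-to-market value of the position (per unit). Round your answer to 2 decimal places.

PV(remaining dividends) I = 8.00·e^(−0.0559·1/12) + 9.53·e^(−0.0559·4/12) + 11.21·e^(−0.0559·14/12) = 27.8191
Current forward F = (S − I)·e^(rT) = (546.35 − 27.8191)·e^(0.0559·15/12) = 518.5309 × 1.072374 = 556.0591
Value (long) = (F − K)·e^(−rT) = (556.0591 − 619.99) × 0.932510 = -59.6162
Value = -S$59.62

-S$59.62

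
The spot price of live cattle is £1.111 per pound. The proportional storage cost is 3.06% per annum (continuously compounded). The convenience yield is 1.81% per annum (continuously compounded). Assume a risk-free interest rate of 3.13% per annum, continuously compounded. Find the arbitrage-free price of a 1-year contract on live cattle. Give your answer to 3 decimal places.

£1.161 per pound

Net carry = r + u − y = 0.0313 + 0.0306 − 0.0181 = 0.0438
F = S·e^((r+u−y)T) = 1.111 · e^(0.0438 × 1) = 1.111 · e^0.043800
= 1.111 × 1.044773 = £1.161 per pound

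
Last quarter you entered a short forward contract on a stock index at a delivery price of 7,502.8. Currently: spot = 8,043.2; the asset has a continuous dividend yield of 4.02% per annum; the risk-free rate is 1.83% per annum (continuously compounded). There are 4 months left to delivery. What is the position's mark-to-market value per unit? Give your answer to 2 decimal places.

Current fair forward for the remaining 4 months: F = S·e^((r − q)·T), (r − q) = 0.0183 − 0.0402 = -0.0219
F = 8043.2 · e^(-0.0219 × 4/12) = 8043.2 × 0.99272658 = 7984.6984
Value of long forward = (F − K)·e^(−rT) = (7984.6984 − 7502.8) · e^(−0.0183·4/12)
= 481.8984 × 0.99391857 = 478.97
Short position value = −(long value) = -478.97

-478.97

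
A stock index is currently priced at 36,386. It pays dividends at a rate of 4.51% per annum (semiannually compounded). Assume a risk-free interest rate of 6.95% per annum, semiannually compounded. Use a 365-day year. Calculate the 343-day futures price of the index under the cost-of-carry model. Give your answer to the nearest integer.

37,206

F = S · (1+r/2)^(2T) / (1+q/2)^(2T)
= 36386 × 1.066308 / 1.042802 = 36386 × 1.022541
F = 37,206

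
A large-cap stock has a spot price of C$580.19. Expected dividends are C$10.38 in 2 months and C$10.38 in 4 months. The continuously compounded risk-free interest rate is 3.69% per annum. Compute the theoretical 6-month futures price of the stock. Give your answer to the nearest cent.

C$570.04

PV(dividends) I = 10.38·e^(−0.0369·2/12) + 10.38·e^(−0.0369·4/12)
I = 10.3164 + 10.2531 = 20.5695
F = (S − I)·e^(rT) = (580.19 − 20.5695) · e^(0.0369·6/12)
= 559.6205 · e^0.018450 = 559.6205 × 1.018621 = C$570.04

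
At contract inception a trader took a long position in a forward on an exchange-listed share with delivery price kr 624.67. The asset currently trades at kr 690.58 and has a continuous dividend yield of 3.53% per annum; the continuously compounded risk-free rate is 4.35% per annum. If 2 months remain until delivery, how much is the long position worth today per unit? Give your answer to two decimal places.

Current fair forward for the remaining 2 months: F = S·e^((r − q)·T), (r − q) = 0.0435 − 0.0353 = 0.0082
F = 690.58 · e^(0.0082 × 2/12) = 690.58 × 1.001368 = 691.5247
Value of long forward = (F − K)·e^(−rT) = (691.5247 − 624.67) · e^(−0.0435·2/12)
= 66.8547 × 0.992776 = 66.37

kr 66.37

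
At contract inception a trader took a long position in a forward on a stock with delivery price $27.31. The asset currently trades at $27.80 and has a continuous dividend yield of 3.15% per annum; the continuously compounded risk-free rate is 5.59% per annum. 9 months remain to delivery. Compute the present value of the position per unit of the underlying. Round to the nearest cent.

Current fair forward for the remaining 9 months: F = S·e^((r − q)·T), (r − q) = 0.0559 − 0.0315 = 0.0244
F = 27.80 · e^(0.0244 × 9/12) = 27.80 × 1.018468 = 28.3134
Value of long forward = (F − K)·e^(−rT) = (28.3134 − 27.31) · e^(−0.0559·9/12)
= 1.0034 × 0.958942 = 0.96

$0.96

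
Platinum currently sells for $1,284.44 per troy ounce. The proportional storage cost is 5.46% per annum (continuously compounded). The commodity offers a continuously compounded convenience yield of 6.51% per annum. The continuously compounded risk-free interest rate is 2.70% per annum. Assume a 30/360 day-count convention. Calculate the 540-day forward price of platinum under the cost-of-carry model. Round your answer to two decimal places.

$1,316.63 per troy ounce

Net carry = r + u − y = 0.0270 + 0.0546 − 0.0651 = 0.0165
F = S·e^((r+u−y)T) = 1284.44 · e^(0.0165 × 540/360) = 1284.44 · e^0.02475000
= 1284.44 × 1.02505882 = $1,316.63 per troy ounce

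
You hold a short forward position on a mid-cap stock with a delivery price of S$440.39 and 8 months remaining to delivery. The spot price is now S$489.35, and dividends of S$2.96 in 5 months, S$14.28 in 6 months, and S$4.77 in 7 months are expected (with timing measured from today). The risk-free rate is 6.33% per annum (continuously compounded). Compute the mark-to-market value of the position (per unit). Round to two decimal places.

PV(remaining dividends) I = 2.96·e^(−0.0633·5/12) + 14.28·e^(−0.0633·6/12) + 4.77·e^(−0.0633·7/12) = 21.3151
Current forward F = (S − I)·e^(rT) = (489.35 − 21.3151)·e^(0.0633·8/12) = 468.0349 × 1.043103 = 488.2086
Value (long) = (F − K)·e^(−rT) = (488.2086 − 440.39) × 0.958678 = 45.8426
Short position value = −(long value) = -S$45.84

-S$45.84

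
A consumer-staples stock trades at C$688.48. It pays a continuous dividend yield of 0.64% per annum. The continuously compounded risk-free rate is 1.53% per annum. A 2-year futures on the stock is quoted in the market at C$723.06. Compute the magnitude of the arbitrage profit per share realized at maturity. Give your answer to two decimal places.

Fair futures: F* = S·e^(carry·T), with carry = (r − q) = 0.0153 − 0.0064 = 0.0089
F* = 688.48 · e^(0.0089 × 2) = 688.48 · e^0.017800 = 688.48 × 1.017959 = C$700.8444
Market C$723.06 > fair C$700.8444: forward overpriced → cash-and-carry (buy spot, short the forward).
At maturity, profit = |F_mkt − F*| = |723.06 − 700.8444| = C$22.22 per share

C$22.22 per share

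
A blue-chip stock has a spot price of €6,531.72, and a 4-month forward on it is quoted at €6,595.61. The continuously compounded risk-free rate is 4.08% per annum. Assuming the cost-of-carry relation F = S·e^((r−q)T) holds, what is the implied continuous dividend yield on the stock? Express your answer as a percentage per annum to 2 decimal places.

1.16%

From F = S·e^((r−q)T): (r − q) = ln(F/S)/T
ln(6595.61/6531.72) = ln(1.009781) = 0.009733
(r − q) = 0.009733 / (4/12) = 0.029199
q = r − ln(F/S)/T = 0.0408 − 0.029199 = 0.011601
q = 1.16%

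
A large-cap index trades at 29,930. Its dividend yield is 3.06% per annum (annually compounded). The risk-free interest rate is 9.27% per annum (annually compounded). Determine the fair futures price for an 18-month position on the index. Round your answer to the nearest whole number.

32,676

F = S · (1+r)^T / (1+q)^T
= 29930 × 1.142224 / 1.046249 = 29930 × 1.091732
F = 32,676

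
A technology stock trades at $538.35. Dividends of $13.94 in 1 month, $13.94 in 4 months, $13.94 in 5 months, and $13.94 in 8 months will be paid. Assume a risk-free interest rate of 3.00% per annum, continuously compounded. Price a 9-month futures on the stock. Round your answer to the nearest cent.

$494.21

PV(dividends) I = 13.94·e^(−0.0300·1/12) + 13.94·e^(−0.0300·4/12) + 13.94·e^(−0.0300·5/12) + 13.94·e^(−0.0300·8/12)
I = 13.9052 + 13.8013 + 13.7668 + 13.6640 = 55.1373
F = (S − I)·e^(rT) = (538.35 − 55.1373) · e^(0.0300·9/12)
= 483.2127 · e^0.022500 = 483.2127 × 1.022755 = $494.21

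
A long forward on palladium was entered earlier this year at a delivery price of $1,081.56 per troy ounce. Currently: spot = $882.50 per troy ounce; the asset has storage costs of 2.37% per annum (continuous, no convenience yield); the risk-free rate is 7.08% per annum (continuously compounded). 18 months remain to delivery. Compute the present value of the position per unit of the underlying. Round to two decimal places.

Current fair forward for the remaining 18 months: F = S·e^((r + u)·T), (r + u) = 0.0708 + 0.0237 = 0.0945
F = 882.50 · e^(0.0945 × 18/12) = 882.50 × 1.152289 = 1016.8950
Value of long forward = (F − K)·e^(−rT) = (1016.8950 − 1081.56) · e^(−0.0708·18/12)
= -64.6650 × 0.899245 = -58.15

-$58.15 per troy ounce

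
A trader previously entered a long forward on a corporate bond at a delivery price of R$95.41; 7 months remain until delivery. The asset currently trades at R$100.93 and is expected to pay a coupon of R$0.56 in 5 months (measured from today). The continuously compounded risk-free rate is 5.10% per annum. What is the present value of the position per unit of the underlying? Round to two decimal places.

R$7.77

PV(remaining coupons) I = 0.56·e^(−0.0510·5/12) = 0.5482
Current forward F = (S − I)·e^(rT) = (100.93 − 0.5482)·e^(0.0510·7/12) = 100.3818 × 1.030197 = 103.4130
Value (long) = (F − K)·e^(−rT) = (103.4130 − 95.41) × 0.970688 = 7.7684
Value = R$7.77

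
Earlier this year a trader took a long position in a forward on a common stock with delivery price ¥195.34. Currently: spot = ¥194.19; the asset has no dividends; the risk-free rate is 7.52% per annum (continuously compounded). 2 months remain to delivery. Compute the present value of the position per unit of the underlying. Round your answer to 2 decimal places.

¥1.28

Current fair forward for the remaining 2 months: F = S·e^(r·T), r = 0.0752
F = 194.19 · e^(0.0752 × 2/12) = 194.19 × 1.012612 = 196.6391
Value of long forward = (F − K)·e^(−rT) = (196.6391 − 195.34) · e^(−0.0752·2/12)
= 1.2991 × 0.987545 = 1.28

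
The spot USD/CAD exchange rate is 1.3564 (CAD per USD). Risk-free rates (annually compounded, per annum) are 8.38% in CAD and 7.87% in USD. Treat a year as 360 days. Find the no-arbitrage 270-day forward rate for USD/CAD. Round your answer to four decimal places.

By covered interest parity, F = S · (1+r_CAD)^T / (1+r_USD)^T
= 1.3564 × 1.062214 / 1.058463 = 1.3564 × 1.003544
F = 1.3612 CAD per USD

1.3612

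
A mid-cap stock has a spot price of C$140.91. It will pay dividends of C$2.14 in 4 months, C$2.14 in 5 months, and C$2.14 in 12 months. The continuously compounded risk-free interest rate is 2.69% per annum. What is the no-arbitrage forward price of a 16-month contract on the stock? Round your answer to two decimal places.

PV(dividends) I = 2.14·e^(−0.0269·4/12) + 2.14·e^(−0.0269·5/12) + 2.14·e^(−0.0269·12/12)
I = 2.1209 + 2.1161 + 2.0832 = 6.3202
F = (S − I)·e^(rT) = (140.91 − 6.3202) · e^(0.0269·16/12)
= 134.5898 · e^0.035867 = 134.5898 × 1.036518 = C$139.50

C$139.50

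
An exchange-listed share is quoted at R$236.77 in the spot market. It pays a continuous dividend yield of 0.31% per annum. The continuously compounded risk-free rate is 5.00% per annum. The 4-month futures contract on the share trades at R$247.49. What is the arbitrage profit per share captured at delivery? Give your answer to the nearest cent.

R$6.99 per share

Fair futures: F* = S·e^(carry·T), with carry = (r − q) = 0.0500 − 0.0031 = 0.0469
F* = 236.77 · e^(0.0469 × 4/12) = 236.77 · e^0.015633 = 236.77 × 1.015756 = R$240.5005
Market R$247.49 > fair R$240.5005: forward overpriced → cash-and-carry (buy spot, short the forward).
At maturity, profit = |F_mkt − F*| = |247.49 − 240.5005| = R$6.99 per share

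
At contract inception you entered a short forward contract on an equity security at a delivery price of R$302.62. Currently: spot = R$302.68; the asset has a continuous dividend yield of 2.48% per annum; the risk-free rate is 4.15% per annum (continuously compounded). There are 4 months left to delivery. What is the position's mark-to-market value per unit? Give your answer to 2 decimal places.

Current fair forward for the remaining 4 months: F = S·e^((r − q)·T), (r − q) = 0.0415 − 0.0248 = 0.0167
F = 302.68 · e^(0.0167 × 4/12) = 302.68 × 1.005582 = 304.3696
Value of long forward = (F − K)·e^(−rT) = (304.3696 − 302.62) · e^(−0.0415·4/12)
= 1.7496 × 0.986262 = 1.73
Short position value = −(long value) = -R$1.73

-R$1.73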